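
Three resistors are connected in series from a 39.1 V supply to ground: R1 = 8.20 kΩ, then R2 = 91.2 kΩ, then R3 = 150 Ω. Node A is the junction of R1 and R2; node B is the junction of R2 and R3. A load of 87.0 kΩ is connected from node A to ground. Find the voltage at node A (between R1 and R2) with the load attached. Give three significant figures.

Below node A the series string R2+R3 = 91350 Ω sits in parallel with the 87000 Ω load: 44560 Ω.
V_A = 39.1 × 44560/(8200 + 44560) = 33.0 V.

V ≈ 33.0 V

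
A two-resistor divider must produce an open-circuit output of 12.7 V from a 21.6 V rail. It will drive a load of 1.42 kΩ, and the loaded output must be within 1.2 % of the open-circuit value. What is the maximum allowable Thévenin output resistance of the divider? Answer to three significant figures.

R_th ≤ 17.2 Ω

Loading drop = R_th/(R_th + R_L) ≤ 0.0120, so R_th ≤ R_L · ε/(1−ε) = 1.42 kΩ × 0.0120/0.9880 = 17.2 Ω.
(Any R1, R2 with R2/(R1+R2) = 0.588 and R1‖R2 ≤ 17.2 Ω will meet the spec.)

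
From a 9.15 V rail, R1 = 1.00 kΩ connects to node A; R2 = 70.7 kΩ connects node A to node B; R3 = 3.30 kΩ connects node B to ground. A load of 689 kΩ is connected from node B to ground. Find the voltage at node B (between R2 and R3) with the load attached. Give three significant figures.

V ≈ 0.401 V

At node B, R3 is in parallel with the load: R3‖R_L = 3.284 kΩ.
Below node A the resistance is R2 + (R3‖R_L) = 73.98 kΩ, so V_A = 9.15 × 73.98/74.98 = 9.028 V.
Then V_B = V_A × (R3‖R_L)/(R2 + R3‖R_L) = 9.028 × 3.284/73.98 = 0.401 V.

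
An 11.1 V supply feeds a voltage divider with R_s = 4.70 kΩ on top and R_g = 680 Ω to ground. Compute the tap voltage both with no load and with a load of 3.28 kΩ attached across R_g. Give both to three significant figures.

Open-circuit: V = 11.1 × 680/(4700 + 680) = 1.40 V.
With the load, R_g becomes R_g‖R_L = 563.2 Ω, so V = 11.1 × 563.2/5263 = 1.19 V.

Unloaded: 1.40 V; loaded: 1.19 V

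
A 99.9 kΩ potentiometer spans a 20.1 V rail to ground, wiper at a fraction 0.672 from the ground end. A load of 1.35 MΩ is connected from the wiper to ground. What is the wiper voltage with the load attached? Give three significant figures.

V ≈ 13.3 V

The wiper splits the pot into (1−α)R = 32.77 kΩ above and αR = 67.13 kΩ below.
Lower section ‖ load = 63.95 kΩ.
V_wiper = 20.1 × 63.95/(32.77 + 63.95) = 13.3 V.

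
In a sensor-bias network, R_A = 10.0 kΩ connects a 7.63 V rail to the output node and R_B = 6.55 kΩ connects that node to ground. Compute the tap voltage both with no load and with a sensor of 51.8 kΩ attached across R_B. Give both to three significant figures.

Unloaded: 3.02 V; loaded: 2.81 V

Open-circuit: V = 7.63 × 6.55/(10.0 + 6.55) = 3.02 V.
With the load, R_B becomes R_B‖R_L = 5.815 kΩ, so V = 7.63 × 5.815/15.81 = 2.81 V.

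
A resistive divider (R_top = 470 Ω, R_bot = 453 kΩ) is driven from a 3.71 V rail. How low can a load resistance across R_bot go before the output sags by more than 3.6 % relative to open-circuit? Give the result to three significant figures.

Output resistance R_th = R_top‖R_bot = (470 × 453000)/453500 = 469.5 Ω.
The fractional drop is R_th/(R_th + R_L); requiring this ≤ 0.0360 gives R_L ≥ R_th(1/0.0360 − 1) = 469.5 × 26.78 = 12.6 kΩ.

R_L(min) ≈ 12.6 kΩ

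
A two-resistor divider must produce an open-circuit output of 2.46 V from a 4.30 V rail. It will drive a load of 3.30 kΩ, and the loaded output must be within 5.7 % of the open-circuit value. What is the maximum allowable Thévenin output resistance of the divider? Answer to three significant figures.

Loading drop = R_th/(R_th + R_L) ≤ 0.0570, so R_th ≤ R_L · ε/(1−ε) = 3.30 kΩ × 0.0570/0.9430 = 199 Ω.

R_th ≤ 199 Ω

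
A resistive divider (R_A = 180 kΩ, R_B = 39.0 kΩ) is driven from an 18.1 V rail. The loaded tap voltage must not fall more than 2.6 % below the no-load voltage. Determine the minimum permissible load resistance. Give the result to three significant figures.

Output resistance R_th = R_A‖R_B = (180 × 39.0)/219.0 = 32.05 kΩ.
The fractional drop is R_th/(R_th + R_L); requiring this ≤ 0.0260 gives R_L ≥ R_th(1/0.0260 − 1) = 32.05 × 37.46 = 1.20 MΩ.

R_L(min) ≈ 1.20 MΩ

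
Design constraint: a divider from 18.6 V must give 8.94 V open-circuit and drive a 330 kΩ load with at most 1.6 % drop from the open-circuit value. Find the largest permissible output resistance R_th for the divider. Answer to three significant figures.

R_th ≤ 5.37 kΩ

Loading drop = R_th/(R_th + R_L) ≤ 0.0160, so R_th ≤ R_L · ε/(1−ε) = 330 kΩ × 0.0160/0.9840 = 5.37 kΩ.
(Any R1, R2 with R2/(R1+R2) = 0.481 and R1‖R2 ≤ 5.37 kΩ will meet the spec.)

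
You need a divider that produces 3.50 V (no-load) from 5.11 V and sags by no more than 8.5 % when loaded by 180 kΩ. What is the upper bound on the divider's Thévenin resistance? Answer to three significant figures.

R_th ≤ 16.7 kΩ

Loading drop = R_th/(R_th + R_L) ≤ 0.0850, so R_th ≤ R_L · ε/(1−ε) = 180 kΩ × 0.0850/0.9150 = 16.7 kΩ.
(Any R1, R2 with R2/(R1+R2) = 0.685 and R1‖R2 ≤ 16.7 kΩ will meet the spec.)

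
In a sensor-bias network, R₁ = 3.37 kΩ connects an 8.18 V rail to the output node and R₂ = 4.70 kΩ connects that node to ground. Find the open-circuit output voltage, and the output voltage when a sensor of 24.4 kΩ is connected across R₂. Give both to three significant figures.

Unloaded: 4.76 V; loaded: 4.41 V

Open-circuit: V = 8.18 × 4.70/(3.37 + 4.70) = 4.76 V.
With the load, R₂ becomes R₂‖R_L = 3.941 kΩ, so V = 8.18 × 3.941/7.311 = 4.41 V.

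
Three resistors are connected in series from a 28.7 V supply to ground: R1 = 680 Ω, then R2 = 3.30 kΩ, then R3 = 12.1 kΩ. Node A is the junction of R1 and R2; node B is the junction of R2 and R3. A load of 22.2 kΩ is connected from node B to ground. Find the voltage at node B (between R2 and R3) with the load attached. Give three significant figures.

V ≈ 19.0 V

At node B, R3 is in parallel with the load: R3‖R_L = 7831 Ω.
Below node A the resistance is R2 + (R3‖R_L) = 11130 Ω, so V_A = 28.7 × 11130/11810 = 27.05 V.
Then V_B = V_A × (R3‖R_L)/(R2 + R3‖R_L) = 27.05 × 7831/11130 = 19.0 V.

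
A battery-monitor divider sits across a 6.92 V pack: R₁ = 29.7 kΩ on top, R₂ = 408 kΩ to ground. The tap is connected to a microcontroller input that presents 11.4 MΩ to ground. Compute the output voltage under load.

V_out ≈ 6.43 V

The load sits in parallel with R₂: R₂‖R_L = (408 × 11400) / (408 + 11400) = 393.9 kΩ.
V_out = 6.92 × 393.9 / (29.7 + 393.9) = 6.92 × 393.9/423.6 = 6.43 V.
(Unloaded it would have been 6.45 V.)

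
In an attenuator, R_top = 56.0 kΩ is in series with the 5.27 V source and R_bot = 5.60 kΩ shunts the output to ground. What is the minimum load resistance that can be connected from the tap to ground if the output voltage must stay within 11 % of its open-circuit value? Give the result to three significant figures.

Output resistance R_th = R_top‖R_bot = (56.0 × 5.60)/61.60 = 5.091 kΩ.
The fractional drop is R_th/(R_th + R_L); requiring this ≤ 0.110 gives R_L ≥ R_th(1/0.110 − 1) = 5.091 × 8.091 = 41.2 kΩ.

R_L(min) ≈ 41.2 kΩ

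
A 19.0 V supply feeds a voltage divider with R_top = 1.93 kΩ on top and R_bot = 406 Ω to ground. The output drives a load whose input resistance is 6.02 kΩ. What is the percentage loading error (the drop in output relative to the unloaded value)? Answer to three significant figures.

The divider's output (Thévenin) resistance is R_top‖R_bot = 335.4 Ω.
Fractional drop under load = R_th/(R_th + R_L) = 335.4 / (335.4 + 6020) = 0.05278.
So the output falls by 5.28 %.

5.28 %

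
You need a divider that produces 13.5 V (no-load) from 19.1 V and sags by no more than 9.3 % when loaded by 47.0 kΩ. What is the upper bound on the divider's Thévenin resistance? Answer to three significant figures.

R_th ≤ 4.82 kΩ

Loading drop = R_th/(R_th + R_L) ≤ 0.0930, so R_th ≤ R_L · ε/(1−ε) = 47.0 kΩ × 0.0930/0.9070 = 4.82 kΩ.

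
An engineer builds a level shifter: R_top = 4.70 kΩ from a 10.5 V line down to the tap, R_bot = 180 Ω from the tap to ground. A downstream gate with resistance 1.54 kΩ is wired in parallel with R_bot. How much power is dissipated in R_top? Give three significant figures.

P ≈ 21.9 mW

Total resistance from the source is R_top + (R_bot‖R_L) = 4861 Ω, so I = 10.5/4861 Ω = 2.160 mA.
P = I²·R_top = (2.160 mA)² × 4.70 kΩ = 21.9 mW.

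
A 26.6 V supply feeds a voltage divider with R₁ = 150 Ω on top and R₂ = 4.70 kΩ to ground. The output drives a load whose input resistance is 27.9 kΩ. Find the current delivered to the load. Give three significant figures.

I_L ≈ 0.919 mA

R₂‖R_L = 4022 Ω; V_out = 26.6 × 4022/4172 = 25.64 V.
I_L = V_out / R_L = 25.64 / 27.9 kΩ = 0.919 mA.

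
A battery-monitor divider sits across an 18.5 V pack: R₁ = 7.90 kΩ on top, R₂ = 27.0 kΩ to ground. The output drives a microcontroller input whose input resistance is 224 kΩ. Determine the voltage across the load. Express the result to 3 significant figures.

V_out ≈ 13.9 V

The load sits in parallel with R₂: R₂‖R_L = (27.0 × 224) / (27.0 + 224) = 24.10 kΩ.
V_out = 18.5 × 24.10 / (7.90 + 24.10) = 18.5 × 24.10/32.00 = 13.9 V.
(Unloaded it would have been 14.3 V.)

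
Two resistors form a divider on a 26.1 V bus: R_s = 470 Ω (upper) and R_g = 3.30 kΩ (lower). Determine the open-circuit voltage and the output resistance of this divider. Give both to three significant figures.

V_th = 22.8 V, R_th = 411 Ω

V_th is the open-circuit tap voltage: 26.1 × 3300/(470 + 3300) = 22.8 V.
With the supply zeroed, R_s and R_g appear in parallel from the tap: R_th = R_s‖R_g = (470 × 3300)/3770 = 411 Ω.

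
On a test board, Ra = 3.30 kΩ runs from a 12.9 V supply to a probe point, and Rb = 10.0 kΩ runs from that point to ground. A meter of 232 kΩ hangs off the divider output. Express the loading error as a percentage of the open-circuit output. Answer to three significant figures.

The divider's output (Thévenin) resistance is Ra‖Rb = 2.481 kΩ.
Fractional drop under load = R_th/(R_th + R_L) = 2.481 / (2.481 + 232) = 0.01058.
So the output falls by 1.06 %.

1.06 %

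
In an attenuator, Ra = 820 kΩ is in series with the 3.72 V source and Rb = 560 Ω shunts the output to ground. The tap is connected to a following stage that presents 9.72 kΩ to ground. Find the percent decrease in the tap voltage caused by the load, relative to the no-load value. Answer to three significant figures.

The divider's output (Thévenin) resistance is Ra‖Rb = 559.6 Ω.
Fractional drop under load = R_th/(R_th + R_L) = 559.6 / (559.6 + 9720) = 0.05444.
So the output falls by 5.44 %.

5.44 %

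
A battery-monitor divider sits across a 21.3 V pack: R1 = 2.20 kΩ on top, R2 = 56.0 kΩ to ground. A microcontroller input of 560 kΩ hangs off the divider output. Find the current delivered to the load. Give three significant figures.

I_L ≈ 0.0365 mA

R2‖R_L = 50.91 kΩ; V_out = 21.3 × 50.91/53.11 = 20.42 V.
I_L = V_out / R_L = 20.42 / 560 kΩ = 0.0365 mA.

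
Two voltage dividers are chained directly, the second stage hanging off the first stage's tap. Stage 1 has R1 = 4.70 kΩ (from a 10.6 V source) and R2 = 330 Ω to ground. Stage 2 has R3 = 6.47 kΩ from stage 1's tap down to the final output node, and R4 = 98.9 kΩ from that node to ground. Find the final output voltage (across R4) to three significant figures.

V_out ≈ 0.651 V

Stage 2 presents R3+R4 = 105400 Ω as a load on stage 1's tap.
Stage 1's lower leg becomes R2‖(R3+R4) = 329.0 Ω, so V_mid = 10.6 × 329.0/5029 = 0.6934 V.
Stage 2 is itself unloaded: V_out = V_mid × R4/(R3+R4) = 0.6934 × 98900/105400 = 0.651 V.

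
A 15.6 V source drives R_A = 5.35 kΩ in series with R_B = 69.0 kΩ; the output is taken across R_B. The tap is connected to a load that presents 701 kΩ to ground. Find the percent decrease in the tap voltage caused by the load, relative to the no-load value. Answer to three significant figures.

0.703 %

The divider's output (Thévenin) resistance is R_A‖R_B = 4.965 kΩ.
Fractional drop under load = R_th/(R_th + R_L) = 4.965 / (4.965 + 701) = 0.007033.
So the output falls by 0.703 %.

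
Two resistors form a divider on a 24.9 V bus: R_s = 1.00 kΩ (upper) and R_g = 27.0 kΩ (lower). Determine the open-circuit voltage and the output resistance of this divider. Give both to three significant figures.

V_th is the open-circuit tap voltage: 24.9 × 27.0/(1.00 + 27.0) = 24.0 V.
With the supply zeroed, R_s and R_g appear in parallel from the tap: R_th = R_s‖R_g = (1.00 × 27.0)/28.00 = 964 Ω.

V_th = 24.0 V, R_th = 964 Ω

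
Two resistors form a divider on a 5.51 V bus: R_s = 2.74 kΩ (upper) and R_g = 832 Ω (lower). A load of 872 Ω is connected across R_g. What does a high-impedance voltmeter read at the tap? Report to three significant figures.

The load sits in parallel with R_g: R_g‖R_L = (832 × 872) / (832 + 872) = 425.8 Ω.
V_out = 5.51 × 425.8 / (2740 + 425.8) = 5.51 × 425.8/3166 = 0.741 V.

V_out ≈ 0.741 V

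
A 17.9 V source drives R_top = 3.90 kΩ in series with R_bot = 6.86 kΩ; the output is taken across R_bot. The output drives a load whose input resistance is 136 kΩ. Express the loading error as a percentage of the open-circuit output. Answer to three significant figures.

The divider's output (Thévenin) resistance is R_top‖R_bot = 2.486 kΩ.
Fractional drop under load = R_th/(R_th + R_L) = 2.486 / (2.486 + 136) = 0.01795.
So the output falls by 1.80 %.

1.80 %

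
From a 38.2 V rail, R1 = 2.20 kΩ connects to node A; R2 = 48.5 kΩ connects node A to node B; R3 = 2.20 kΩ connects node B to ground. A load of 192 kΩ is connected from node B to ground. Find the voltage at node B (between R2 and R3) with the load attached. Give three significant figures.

At node B, R3 is in parallel with the load: R3‖R_L = 2.175 kΩ.
Below node A the resistance is R2 + (R3‖R_L) = 50.68 kΩ, so V_A = 38.2 × 50.68/52.88 = 36.61 V.
Then V_B = V_A × (R3‖R_L)/(R2 + R3‖R_L) = 36.61 × 2.175/50.68 = 1.57 V.

V ≈ 1.57 V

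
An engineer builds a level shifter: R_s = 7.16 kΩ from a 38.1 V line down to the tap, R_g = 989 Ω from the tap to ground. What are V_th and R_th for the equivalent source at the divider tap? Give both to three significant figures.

V_th = 4.62 V, R_th = 869 Ω

V_th is the open-circuit tap voltage: 38.1 × 989/(7160 + 989) = 4.62 V.
With the supply zeroed, R_s and R_g appear in parallel from the tap: R_th = R_s‖R_g = (7160 × 989)/8149 = 869 Ω.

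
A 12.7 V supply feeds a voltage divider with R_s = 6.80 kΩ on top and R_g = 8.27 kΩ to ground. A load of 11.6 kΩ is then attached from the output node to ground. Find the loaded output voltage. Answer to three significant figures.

V_out ≈ 5.27 V

The load sits in parallel with R_g: R_g‖R_L = (8.27 × 11.6) / (8.27 + 11.6) = 4.828 kΩ.
V_out = 12.7 × 4.828 / (6.80 + 4.828) = 12.7 × 4.828/11.63 = 5.27 V.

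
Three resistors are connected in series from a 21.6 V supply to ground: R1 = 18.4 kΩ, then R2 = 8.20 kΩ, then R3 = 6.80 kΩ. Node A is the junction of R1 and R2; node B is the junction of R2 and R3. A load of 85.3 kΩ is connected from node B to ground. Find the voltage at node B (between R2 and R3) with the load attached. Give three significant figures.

V ≈ 4.14 V

At node B, R3 is in parallel with the load: R3‖R_L = 6.298 kΩ.
Below node A the resistance is R2 + (R3‖R_L) = 14.50 kΩ, so V_A = 21.6 × 14.50/32.90 = 9.519 V.
Then V_B = V_A × (R3‖R_L)/(R2 + R3‖R_L) = 9.519 × 6.298/14.50 = 4.14 V.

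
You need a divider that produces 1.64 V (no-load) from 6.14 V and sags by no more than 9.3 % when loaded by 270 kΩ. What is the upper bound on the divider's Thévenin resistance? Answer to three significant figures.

R_th ≤ 27.7 kΩ

Loading drop = R_th/(R_th + R_L) ≤ 0.0930, so R_th ≤ R_L · ε/(1−ε) = 270 kΩ × 0.0930/0.9070 = 27.7 kΩ.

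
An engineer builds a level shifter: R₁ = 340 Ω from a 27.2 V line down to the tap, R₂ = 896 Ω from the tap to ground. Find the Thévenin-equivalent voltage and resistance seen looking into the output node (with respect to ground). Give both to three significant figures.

V_th is the open-circuit tap voltage: 27.2 × 896/(340 + 896) = 19.7 V.
With the supply zeroed, R₁ and R₂ appear in parallel from the tap: R_th = R₁‖R₂ = (340 × 896)/1236 = 246 Ω.

V_th = 19.7 V, R_th = 246 Ω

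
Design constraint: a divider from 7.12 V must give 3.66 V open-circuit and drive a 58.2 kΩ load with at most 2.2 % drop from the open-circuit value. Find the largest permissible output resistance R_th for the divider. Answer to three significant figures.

R_th ≤ 1.31 kΩ

Loading drop = R_th/(R_th + R_L) ≤ 0.0220, so R_th ≤ R_L · ε/(1−ε) = 58.2 kΩ × 0.0220/0.9780 = 1.31 kΩ.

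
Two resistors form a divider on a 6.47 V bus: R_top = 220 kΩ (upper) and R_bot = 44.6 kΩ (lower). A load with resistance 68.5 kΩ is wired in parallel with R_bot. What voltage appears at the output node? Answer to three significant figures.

The load sits in parallel with R_bot: R_bot‖R_L = (44.6 × 68.5) / (44.6 + 68.5) = 27.01 kΩ.
V_out = 6.47 × 27.01 / (220 + 27.01) = 6.47 × 27.01/247.0 = 0.708 V.

V_out ≈ 0.708 V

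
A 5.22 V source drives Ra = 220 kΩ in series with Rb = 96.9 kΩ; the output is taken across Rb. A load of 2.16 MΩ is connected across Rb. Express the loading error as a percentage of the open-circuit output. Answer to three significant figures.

The divider's output (Thévenin) resistance is Ra‖Rb = 67.27 kΩ.
Fractional drop under load = R_th/(R_th + R_L) = 67.27 / (67.27 + 2160) = 0.03020.
So the output falls by 3.02 %.

3.02 %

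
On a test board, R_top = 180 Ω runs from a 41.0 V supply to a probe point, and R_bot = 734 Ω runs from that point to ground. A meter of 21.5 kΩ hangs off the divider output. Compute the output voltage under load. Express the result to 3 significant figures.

The load sits in parallel with R_bot: R_bot‖R_L = (734 × 21500) / (734 + 21500) = 709.8 Ω.
V_out = 41.0 × 709.8 / (180 + 709.8) = 41.0 × 709.8/889.8 = 32.7 V.

V_out ≈ 32.7 V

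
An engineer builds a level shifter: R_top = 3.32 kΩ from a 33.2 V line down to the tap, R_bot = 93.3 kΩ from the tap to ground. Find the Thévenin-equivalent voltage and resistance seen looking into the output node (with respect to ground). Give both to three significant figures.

V_th = 32.1 V, R_th = 3.21 kΩ

V_th is the open-circuit tap voltage: 33.2 × 93.3/(3.32 + 93.3) = 32.1 V.
With the supply zeroed, R_top and R_bot appear in parallel from the tap: R_th = R_top‖R_bot = (3.32 × 93.3)/96.62 = 3.21 kΩ.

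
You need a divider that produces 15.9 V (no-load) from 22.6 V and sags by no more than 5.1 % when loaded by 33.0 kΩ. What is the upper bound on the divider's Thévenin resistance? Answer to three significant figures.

Loading drop = R_th/(R_th + R_L) ≤ 0.0510, so R_th ≤ R_L · ε/(1−ε) = 33.0 kΩ × 0.0510/0.9490 = 1.77 kΩ.
(Any R1, R2 with R2/(R1+R2) = 0.704 and R1‖R2 ≤ 1.77 kΩ will meet the spec.)

R_th ≤ 1.77 kΩ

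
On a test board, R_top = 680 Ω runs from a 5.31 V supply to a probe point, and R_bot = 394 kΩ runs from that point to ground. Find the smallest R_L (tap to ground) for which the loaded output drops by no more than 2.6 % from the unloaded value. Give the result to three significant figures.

R_L(min) ≈ 25.4 kΩ

Output resistance R_th = R_top‖R_bot = (680 × 394000)/394700 = 678.8 Ω.
The fractional drop is R_th/(R_th + R_L); requiring this ≤ 0.0260 gives R_L ≥ R_th(1/0.0260 − 1) = 678.8 × 37.46 = 25.4 kΩ.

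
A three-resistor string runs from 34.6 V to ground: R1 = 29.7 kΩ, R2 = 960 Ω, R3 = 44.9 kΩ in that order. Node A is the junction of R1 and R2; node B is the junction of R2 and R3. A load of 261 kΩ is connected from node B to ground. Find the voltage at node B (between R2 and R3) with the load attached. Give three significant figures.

At node B, R3 is in parallel with the load: R3‖R_L = 38310 Ω.
Below node A the resistance is R2 + (R3‖R_L) = 39270 Ω, so V_A = 34.6 × 39270/68970 = 19.70 V.
Then V_B = V_A × (R3‖R_L)/(R2 + R3‖R_L) = 19.70 × 38310/39270 = 19.2 V.

V ≈ 19.2 V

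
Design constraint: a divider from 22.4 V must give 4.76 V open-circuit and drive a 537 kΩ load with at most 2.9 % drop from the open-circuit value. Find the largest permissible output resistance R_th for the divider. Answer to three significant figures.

Loading drop = R_th/(R_th + R_L) ≤ 0.0290, so R_th ≤ R_L · ε/(1−ε) = 537 kΩ × 0.0290/0.9710 = 16.0 kΩ.
(Any R1, R2 with R2/(R1+R2) = 0.212 and R1‖R2 ≤ 16.0 kΩ will meet the spec.)

R_th ≤ 16.0 kΩ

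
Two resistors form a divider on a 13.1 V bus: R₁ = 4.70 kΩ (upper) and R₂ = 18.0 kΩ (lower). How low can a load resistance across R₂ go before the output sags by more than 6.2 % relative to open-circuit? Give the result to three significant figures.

Output resistance R_th = R₁‖R₂ = (4.70 × 18.0)/22.70 = 3.727 kΩ.
The fractional drop is R_th/(R_th + R_L); requiring this ≤ 0.0620 gives R_L ≥ R_th(1/0.0620 − 1) = 3.727 × 15.13 = 56.4 kΩ.

R_L(min) ≈ 56.4 kΩ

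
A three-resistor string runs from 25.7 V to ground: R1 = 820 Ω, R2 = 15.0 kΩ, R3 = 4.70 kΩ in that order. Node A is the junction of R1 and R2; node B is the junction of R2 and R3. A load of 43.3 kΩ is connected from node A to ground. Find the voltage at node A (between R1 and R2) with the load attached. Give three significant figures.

V ≈ 24.2 V

Below node A the series string R2+R3 = 19700 Ω sits in parallel with the 43300 Ω load: 13540 Ω.
V_A = 25.7 × 13540/(820 + 13540) = 24.2 V.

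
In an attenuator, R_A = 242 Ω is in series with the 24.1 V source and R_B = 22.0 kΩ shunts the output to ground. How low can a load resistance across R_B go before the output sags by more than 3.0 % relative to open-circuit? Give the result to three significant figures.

R_L(min) ≈ 7.74 kΩ

Output resistance R_th = R_A‖R_B = (242 × 22000)/22240 = 239.4 Ω.
The fractional drop is R_th/(R_th + R_L); requiring this ≤ 0.0300 gives R_L ≥ R_th(1/0.0300 − 1) = 239.4 × 32.33 = 7.74 kΩ.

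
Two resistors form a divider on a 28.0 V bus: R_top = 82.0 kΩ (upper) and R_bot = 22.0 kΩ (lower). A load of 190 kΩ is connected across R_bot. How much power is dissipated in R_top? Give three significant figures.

Total resistance from the source is R_top + (R_bot‖R_L) = 101.7 kΩ, so I = 28.0/101.7 kΩ = 0.2753 mA.
P = I²·R_top = (0.2753 mA)² × 82.0 kΩ = 6.21 mW.

P ≈ 6.21 mW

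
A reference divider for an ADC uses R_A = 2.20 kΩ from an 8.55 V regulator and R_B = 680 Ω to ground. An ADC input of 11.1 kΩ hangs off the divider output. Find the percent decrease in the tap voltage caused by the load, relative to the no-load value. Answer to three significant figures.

4.47 %

The divider's output (Thévenin) resistance is R_A‖R_B = 519.4 Ω.
Fractional drop under load = R_th/(R_th + R_L) = 519.4 / (519.4 + 11100) = 0.04470.
So the output falls by 4.47 %.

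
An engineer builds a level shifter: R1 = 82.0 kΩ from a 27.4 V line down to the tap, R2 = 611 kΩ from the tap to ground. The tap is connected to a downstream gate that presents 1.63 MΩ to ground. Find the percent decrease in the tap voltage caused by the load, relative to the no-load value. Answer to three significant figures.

The divider's output (Thévenin) resistance is R1‖R2 = 72.30 kΩ.
Fractional drop under load = R_th/(R_th + R_L) = 72.30 / (72.30 + 1630) = 0.04247.
So the output falls by 4.25 %.

4.25 %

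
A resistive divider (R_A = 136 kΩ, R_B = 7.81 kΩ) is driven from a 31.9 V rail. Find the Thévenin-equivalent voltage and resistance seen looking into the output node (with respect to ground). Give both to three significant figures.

V_th is the open-circuit tap voltage: 31.9 × 7.81/(136 + 7.81) = 1.73 V.
With the supply zeroed, R_A and R_B appear in parallel from the tap: R_th = R_A‖R_B = (136 × 7.81)/143.8 = 7.39 kΩ.

V_th = 1.73 V, R_th = 7.39 kΩ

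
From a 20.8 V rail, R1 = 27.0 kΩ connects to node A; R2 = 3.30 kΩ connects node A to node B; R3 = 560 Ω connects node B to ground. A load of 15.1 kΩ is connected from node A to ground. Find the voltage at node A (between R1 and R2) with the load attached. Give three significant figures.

V ≈ 2.13 V

Below node A the series string R2+R3 = 3860 Ω sits in parallel with the 15100 Ω load: 3074 Ω.
V_A = 20.8 × 3074/(27000 + 3074) = 2.13 V.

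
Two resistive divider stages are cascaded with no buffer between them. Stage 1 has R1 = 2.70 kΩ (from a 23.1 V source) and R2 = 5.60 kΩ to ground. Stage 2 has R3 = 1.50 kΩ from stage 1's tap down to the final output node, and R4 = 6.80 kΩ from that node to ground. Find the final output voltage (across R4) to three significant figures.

Stage 2 presents R3+R4 = 8.300 kΩ as a load on stage 1's tap.
Stage 1's lower leg becomes R2‖(R3+R4) = 3.344 kΩ, so V_mid = 23.1 × 3.344/6.044 = 12.78 V.
Stage 2 is itself unloaded: V_out = V_mid × R4/(R3+R4) = 12.78 × 6.80/8.300 = 10.5 V.

V_out ≈ 10.5 V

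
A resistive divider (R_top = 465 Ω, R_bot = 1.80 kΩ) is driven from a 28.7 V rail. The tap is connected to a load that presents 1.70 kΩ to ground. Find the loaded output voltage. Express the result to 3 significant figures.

The load sits in parallel with R_bot: R_bot‖R_L = (1800 × 1700) / (1800 + 1700) = 874.3 Ω.
V_out = 28.7 × 874.3 / (465 + 874.3) = 28.7 × 874.3/1339 = 18.7 V.

V_out ≈ 18.7 V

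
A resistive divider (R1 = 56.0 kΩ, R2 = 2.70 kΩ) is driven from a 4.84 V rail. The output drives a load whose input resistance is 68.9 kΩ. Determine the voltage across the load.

The load sits in parallel with R2: R2‖R_L = (2.70 × 68.9) / (2.70 + 68.9) = 2.598 kΩ.
V_out = 4.84 × 2.598 / (56.0 + 2.598) = 4.84 × 2.598/58.60 = 0.215 V.

V_out ≈ 0.215 V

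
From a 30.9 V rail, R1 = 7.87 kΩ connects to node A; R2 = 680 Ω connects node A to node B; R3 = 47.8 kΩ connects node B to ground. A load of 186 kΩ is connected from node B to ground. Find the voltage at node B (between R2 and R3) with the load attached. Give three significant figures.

At node B, R3 is in parallel with the load: R3‖R_L = 38030 Ω.
Below node A the resistance is R2 + (R3‖R_L) = 38710 Ω, so V_A = 30.9 × 38710/46580 = 25.68 V.
Then V_B = V_A × (R3‖R_L)/(R2 + R3‖R_L) = 25.68 × 38030/38710 = 25.2 V.

V ≈ 25.2 V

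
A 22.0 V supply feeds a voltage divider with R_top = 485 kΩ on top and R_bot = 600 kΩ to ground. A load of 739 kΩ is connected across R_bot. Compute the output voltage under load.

V_out ≈ 8.93 V

The load sits in parallel with R_bot: R_bot‖R_L = (600 × 739) / (600 + 739) = 331.1 kΩ.
V_out = 22.0 × 331.1 / (485 + 331.1) = 22.0 × 331.1/816.1 = 8.93 V.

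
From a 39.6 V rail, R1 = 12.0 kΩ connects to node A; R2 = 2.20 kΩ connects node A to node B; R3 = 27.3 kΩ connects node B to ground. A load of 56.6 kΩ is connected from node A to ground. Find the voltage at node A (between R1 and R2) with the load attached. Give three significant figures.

V ≈ 24.5 V

Below node A the series string R2+R3 = 29.50 kΩ sits in parallel with the 56.6 kΩ load: 19.39 kΩ.
V_A = 39.6 × 19.39/(12.0 + 19.39) = 24.5 V.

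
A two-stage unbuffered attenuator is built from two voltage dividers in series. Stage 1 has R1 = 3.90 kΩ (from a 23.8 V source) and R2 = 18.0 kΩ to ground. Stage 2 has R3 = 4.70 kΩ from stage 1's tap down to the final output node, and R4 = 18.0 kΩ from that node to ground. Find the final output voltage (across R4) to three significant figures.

V_out ≈ 13.6 V

Stage 2 presents R3+R4 = 22.70 kΩ as a load on stage 1's tap.
Stage 1's lower leg becomes R2‖(R3+R4) = 10.04 kΩ, so V_mid = 23.8 × 10.04/13.94 = 17.14 V.
Stage 2 is itself unloaded: V_out = V_mid × R4/(R3+R4) = 17.14 × 18.0/22.70 = 13.6 V.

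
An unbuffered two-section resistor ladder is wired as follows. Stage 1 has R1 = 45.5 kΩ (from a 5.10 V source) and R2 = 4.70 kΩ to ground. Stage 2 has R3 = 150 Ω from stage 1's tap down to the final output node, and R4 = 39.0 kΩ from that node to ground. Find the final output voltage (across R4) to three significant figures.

V_out ≈ 0.429 V

Stage 2 presents R3+R4 = 39150 Ω as a load on stage 1's tap.
Stage 1's lower leg becomes R2‖(R3+R4) = 4196 Ω, so V_mid = 5.10 × 4196/49700 = 0.4306 V.
Stage 2 is itself unloaded: V_out = V_mid × R4/(R3+R4) = 0.4306 × 39000/39150 = 0.429 V.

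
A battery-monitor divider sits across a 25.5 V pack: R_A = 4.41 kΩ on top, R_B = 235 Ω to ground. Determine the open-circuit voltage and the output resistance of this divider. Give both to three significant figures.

V_th = 1.29 V, R_th = 223 Ω

V_th is the open-circuit tap voltage: 25.5 × 235/(4410 + 235) = 1.29 V.
With the supply zeroed, R_A and R_B appear in parallel from the tap: R_th = R_A‖R_B = (4410 × 235)/4645 = 223 Ω.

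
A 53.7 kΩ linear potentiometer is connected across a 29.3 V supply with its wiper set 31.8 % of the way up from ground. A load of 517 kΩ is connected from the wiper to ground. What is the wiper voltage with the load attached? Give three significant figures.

The wiper splits the pot into (1−α)R = 36.62 kΩ above and αR = 17.08 kΩ below.
Lower section ‖ load = 16.53 kΩ.
V_wiper = 29.3 × 16.53/(36.62 + 16.53) = 9.11 V.

V ≈ 9.11 V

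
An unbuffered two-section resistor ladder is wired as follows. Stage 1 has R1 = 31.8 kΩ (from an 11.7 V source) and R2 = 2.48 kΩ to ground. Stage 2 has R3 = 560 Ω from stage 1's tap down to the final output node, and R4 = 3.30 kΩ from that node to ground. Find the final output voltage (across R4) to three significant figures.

V_out ≈ 0.453 V

Stage 2 presents R3+R4 = 3860 Ω as a load on stage 1's tap.
Stage 1's lower leg becomes R2‖(R3+R4) = 1510 Ω, so V_mid = 11.7 × 1510/33310 = 0.5303 V.
Stage 2 is itself unloaded: V_out = V_mid × R4/(R3+R4) = 0.5303 × 3300/3860 = 0.453 V.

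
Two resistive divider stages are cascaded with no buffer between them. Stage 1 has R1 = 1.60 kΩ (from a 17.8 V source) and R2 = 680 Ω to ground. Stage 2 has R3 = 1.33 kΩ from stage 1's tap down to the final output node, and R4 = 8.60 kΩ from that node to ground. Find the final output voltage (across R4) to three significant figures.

Stage 2 presents R3+R4 = 9930 Ω as a load on stage 1's tap.
Stage 1's lower leg becomes R2‖(R3+R4) = 636.4 Ω, so V_mid = 17.8 × 636.4/2236 = 5.065 V.
Stage 2 is itself unloaded: V_out = V_mid × R4/(R3+R4) = 5.065 × 8600/9930 = 4.39 V.

V_out ≈ 4.39 V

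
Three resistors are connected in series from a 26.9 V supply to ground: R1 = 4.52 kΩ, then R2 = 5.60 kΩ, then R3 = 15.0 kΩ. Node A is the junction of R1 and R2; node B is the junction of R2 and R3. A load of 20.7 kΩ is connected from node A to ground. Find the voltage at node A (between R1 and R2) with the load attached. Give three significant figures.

Below node A the series string R2+R3 = 20.60 kΩ sits in parallel with the 20.7 kΩ load: 10.32 kΩ.
V_A = 26.9 × 10.32/(4.52 + 10.32) = 18.7 V.

V ≈ 18.7 V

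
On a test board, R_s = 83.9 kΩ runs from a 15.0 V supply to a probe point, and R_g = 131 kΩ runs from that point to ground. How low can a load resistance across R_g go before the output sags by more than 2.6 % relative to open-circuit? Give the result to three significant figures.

R_L(min) ≈ 1.92 MΩ

Output resistance R_th = R_s‖R_g = (83.9 × 131)/214.9 = 51.14 kΩ.
The fractional drop is R_th/(R_th + R_L); requiring this ≤ 0.0260 gives R_L ≥ R_th(1/0.0260 − 1) = 51.14 × 37.46 = 1.92 MΩ.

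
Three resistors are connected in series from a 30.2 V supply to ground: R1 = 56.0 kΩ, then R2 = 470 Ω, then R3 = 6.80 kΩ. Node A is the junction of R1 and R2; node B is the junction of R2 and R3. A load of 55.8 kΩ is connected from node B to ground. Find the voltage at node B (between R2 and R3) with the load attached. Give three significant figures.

At node B, R3 is in parallel with the load: R3‖R_L = 6061 Ω.
Below node A the resistance is R2 + (R3‖R_L) = 6531 Ω, so V_A = 30.2 × 6531/62530 = 3.154 V.
Then V_B = V_A × (R3‖R_L)/(R2 + R3‖R_L) = 3.154 × 6061/6531 = 2.93 V.

V ≈ 2.93 V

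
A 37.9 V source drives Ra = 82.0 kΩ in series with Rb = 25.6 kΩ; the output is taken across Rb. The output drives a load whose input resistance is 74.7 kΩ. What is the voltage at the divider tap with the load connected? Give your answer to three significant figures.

V_out ≈ 7.15 V

The load sits in parallel with Rb: Rb‖R_L = (25.6 × 74.7) / (25.6 + 74.7) = 19.07 kΩ.
V_out = 37.9 × 19.07 / (82.0 + 19.07) = 37.9 × 19.07/101.1 = 7.15 V.
(Unloaded it would have been 9.02 V.)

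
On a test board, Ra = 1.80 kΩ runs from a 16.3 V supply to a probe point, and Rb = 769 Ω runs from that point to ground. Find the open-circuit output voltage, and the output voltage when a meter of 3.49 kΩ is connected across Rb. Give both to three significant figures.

Open-circuit: V = 16.3 × 769/(1800 + 769) = 4.88 V.
With the load, Rb becomes Rb‖R_L = 630.2 Ω, so V = 16.3 × 630.2/2430 = 4.23 V.

Unloaded: 4.88 V; loaded: 4.23 V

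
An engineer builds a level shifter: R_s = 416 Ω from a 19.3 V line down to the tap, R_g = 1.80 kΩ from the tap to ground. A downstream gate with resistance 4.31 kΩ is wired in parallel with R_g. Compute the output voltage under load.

V_out ≈ 14.5 V

The load sits in parallel with R_g: R_g‖R_L = (1800 × 4310) / (1800 + 4310) = 1270 Ω.
V_out = 19.3 × 1270 / (416 + 1270) = 19.3 × 1270/1686 = 14.5 V.
(Unloaded it would have been 15.7 V.)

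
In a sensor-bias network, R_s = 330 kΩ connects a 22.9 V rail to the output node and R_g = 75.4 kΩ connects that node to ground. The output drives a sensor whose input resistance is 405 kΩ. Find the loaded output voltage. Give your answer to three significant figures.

V_out ≈ 3.70 V

The load sits in parallel with R_g: R_g‖R_L = (75.4 × 405) / (75.4 + 405) = 63.57 kΩ.
V_out = 22.9 × 63.57 / (330 + 63.57) = 22.9 × 63.57/393.6 = 3.70 V.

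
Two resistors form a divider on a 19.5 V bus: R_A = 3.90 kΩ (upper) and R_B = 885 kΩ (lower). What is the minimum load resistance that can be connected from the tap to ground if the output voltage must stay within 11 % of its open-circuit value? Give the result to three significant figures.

Output resistance R_th = R_A‖R_B = (3.90 × 885)/888.9 = 3.883 kΩ.
The fractional drop is R_th/(R_th + R_L); requiring this ≤ 0.110 gives R_L ≥ R_th(1/0.110 − 1) = 3.883 × 8.091 = 31.4 kΩ.

R_L(min) ≈ 31.4 kΩ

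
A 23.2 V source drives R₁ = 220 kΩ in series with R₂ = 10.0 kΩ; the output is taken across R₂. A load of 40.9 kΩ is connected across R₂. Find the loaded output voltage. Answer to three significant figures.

V_out ≈ 0.818 V

The load sits in parallel with R₂: R₂‖R_L = (10.0 × 40.9) / (10.0 + 40.9) = 8.035 kΩ.
V_out = 23.2 × 8.035 / (220 + 8.035) = 23.2 × 8.035/228.0 = 0.818 V.
(Unloaded it would have been 1.01 V.)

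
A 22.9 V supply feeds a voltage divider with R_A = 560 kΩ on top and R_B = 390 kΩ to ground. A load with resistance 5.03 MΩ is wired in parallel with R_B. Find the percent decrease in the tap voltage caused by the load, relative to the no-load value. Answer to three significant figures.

The divider's output (Thévenin) resistance is R_A‖R_B = 229.9 kΩ.
Fractional drop under load = R_th/(R_th + R_L) = 229.9 / (229.9 + 5030) = 0.04371.
So the output falls by 4.37 %.

4.37 %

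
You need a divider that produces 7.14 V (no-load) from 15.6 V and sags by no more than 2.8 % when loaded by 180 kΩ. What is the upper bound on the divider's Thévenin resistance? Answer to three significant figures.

R_th ≤ 5.19 kΩ

Loading drop = R_th/(R_th + R_L) ≤ 0.0280, so R_th ≤ R_L · ε/(1−ε) = 180 kΩ × 0.0280/0.9720 = 5.19 kΩ.
(Any R1, R2 with R2/(R1+R2) = 0.458 and R1‖R2 ≤ 5.19 kΩ will meet the spec.)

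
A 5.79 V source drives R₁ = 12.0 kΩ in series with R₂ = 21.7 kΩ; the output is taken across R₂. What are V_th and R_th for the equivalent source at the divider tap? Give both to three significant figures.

V_th = 3.73 V, R_th = 7.73 kΩ

V_th is the open-circuit tap voltage: 5.79 × 21.7/(12.0 + 21.7) = 3.73 V.
With the supply zeroed, R₁ and R₂ appear in parallel from the tap: R_th = R₁‖R₂ = (12.0 × 21.7)/33.70 = 7.73 kΩ.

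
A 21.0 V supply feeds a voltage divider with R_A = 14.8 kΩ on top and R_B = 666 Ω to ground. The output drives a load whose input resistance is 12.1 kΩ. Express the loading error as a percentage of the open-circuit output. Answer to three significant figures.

The divider's output (Thévenin) resistance is R_A‖R_B = 637.3 Ω.
Fractional drop under load = R_th/(R_th + R_L) = 637.3 / (637.3 + 12100) = 0.05004.
So the output falls by 5.00 %.

5.00 %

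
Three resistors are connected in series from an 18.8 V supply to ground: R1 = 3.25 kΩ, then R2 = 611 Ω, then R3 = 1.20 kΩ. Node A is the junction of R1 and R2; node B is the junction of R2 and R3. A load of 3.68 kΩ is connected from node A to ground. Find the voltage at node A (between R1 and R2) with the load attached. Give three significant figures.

Below node A the series string R2+R3 = 1811 Ω sits in parallel with the 3680 Ω load: 1214 Ω.
V_A = 18.8 × 1214/(3250 + 1214) = 5.11 V.

V ≈ 5.11 V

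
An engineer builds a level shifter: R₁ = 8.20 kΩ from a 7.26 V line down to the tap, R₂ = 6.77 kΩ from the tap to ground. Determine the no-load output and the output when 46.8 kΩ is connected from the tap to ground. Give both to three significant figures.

Unloaded: 3.28 V; loaded: 3.04 V

Open-circuit: V = 7.26 × 6.77/(8.20 + 6.77) = 3.28 V.
With the load, R₂ becomes R₂‖R_L = 5.914 kΩ, so V = 7.26 × 5.914/14.11 = 3.04 V.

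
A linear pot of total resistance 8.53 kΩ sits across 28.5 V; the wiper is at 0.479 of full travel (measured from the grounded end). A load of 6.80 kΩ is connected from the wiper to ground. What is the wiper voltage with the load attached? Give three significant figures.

V ≈ 10.4 V

The wiper splits the pot into (1−α)R = 4.444 kΩ above and αR = 4.086 kΩ below.
Lower section ‖ load = 2.552 kΩ.
V_wiper = 28.5 × 2.552/(4.444 + 2.552) = 10.4 V.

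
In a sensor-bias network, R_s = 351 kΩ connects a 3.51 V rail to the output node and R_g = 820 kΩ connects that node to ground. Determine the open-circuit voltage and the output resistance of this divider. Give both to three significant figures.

V_th is the open-circuit tap voltage: 3.51 × 820/(351 + 820) = 2.46 V.
With the supply zeroed, R_s and R_g appear in parallel from the tap: R_th = R_s‖R_g = (351 × 820)/1171 = 246 kΩ.

V_th = 2.46 V, R_th = 246 kΩ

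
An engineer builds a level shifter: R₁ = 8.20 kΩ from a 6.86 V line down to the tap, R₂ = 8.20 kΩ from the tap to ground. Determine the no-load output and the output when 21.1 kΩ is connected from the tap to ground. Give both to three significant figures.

Unloaded: 3.43 V; loaded: 2.87 V

Open-circuit: V = 6.86 × 8.20/(8.20 + 8.20) = 3.43 V.
With the load, R₂ becomes R₂‖R_L = 5.905 kΩ, so V = 6.86 × 5.905/14.11 = 2.87 V.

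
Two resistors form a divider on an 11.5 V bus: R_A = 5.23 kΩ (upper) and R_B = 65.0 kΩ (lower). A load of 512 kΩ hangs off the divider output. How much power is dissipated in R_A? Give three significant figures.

P ≈ 0.175 mW

Total resistance from the source is R_A + (R_B‖R_L) = 62.91 kΩ, so I = 11.5/62.91 kΩ = 0.1828 mA.
P = I²·R_A = (0.1828 mA)² × 5.23 kΩ = 0.175 mW.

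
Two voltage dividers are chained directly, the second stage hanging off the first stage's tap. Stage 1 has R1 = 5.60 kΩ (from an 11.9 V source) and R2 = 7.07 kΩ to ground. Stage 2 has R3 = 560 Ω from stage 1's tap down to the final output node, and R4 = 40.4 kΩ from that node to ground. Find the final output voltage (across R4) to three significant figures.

V_out ≈ 6.09 V

Stage 2 presents R3+R4 = 40960 Ω as a load on stage 1's tap.
Stage 1's lower leg becomes R2‖(R3+R4) = 6029 Ω, so V_mid = 11.9 × 6029/11630 = 6.170 V.
Stage 2 is itself unloaded: V_out = V_mid × R4/(R3+R4) = 6.170 × 40400/40960 = 6.09 V.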